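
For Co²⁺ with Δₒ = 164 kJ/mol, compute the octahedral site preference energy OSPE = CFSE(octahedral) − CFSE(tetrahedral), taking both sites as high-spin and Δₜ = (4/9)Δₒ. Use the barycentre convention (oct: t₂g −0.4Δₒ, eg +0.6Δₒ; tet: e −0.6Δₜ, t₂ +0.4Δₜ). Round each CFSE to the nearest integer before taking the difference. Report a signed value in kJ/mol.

Co sits in group 9; removing 2 electrons leaves Co²⁺ with 9 − 2 = 7 d electrons.
Octahedral high-spin t₂g⁵ eg²: CFSE = -0.8 × 164 = -131 kJ/mol.
Tetrahedral: e⁴ t₂³, CFSE = 4(−0.6) + 3(+0.4) = -1.2Δₜ = -1.2 × (4/9) × 164 = -87 kJ/mol.
Subtracting, OSPE = -131 − (-87) = -44 kJ/mol.

-44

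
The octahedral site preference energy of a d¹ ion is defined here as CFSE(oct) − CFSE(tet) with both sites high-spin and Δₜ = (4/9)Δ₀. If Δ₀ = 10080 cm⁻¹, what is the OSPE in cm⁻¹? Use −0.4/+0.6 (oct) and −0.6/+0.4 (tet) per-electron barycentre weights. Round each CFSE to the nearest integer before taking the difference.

-1344

Octahedral (high-spin): t₂g¹ eg⁰, CFSE = 1(−0.4) + 0(+0.6) = -0.4Δ₀ = -0.4 × 10080 = -4032 cm⁻¹.
Tetrahedral: e¹ t₂⁰, CFSE = 1(−0.6) + 0(+0.4) = -0.6Δₜ = -0.6 × (4/9) × 10080 = -2688 cm⁻¹.
OSPE = CFSE(oct) − CFSE(tet) = -4032 − (-2688) = -1344 cm⁻¹.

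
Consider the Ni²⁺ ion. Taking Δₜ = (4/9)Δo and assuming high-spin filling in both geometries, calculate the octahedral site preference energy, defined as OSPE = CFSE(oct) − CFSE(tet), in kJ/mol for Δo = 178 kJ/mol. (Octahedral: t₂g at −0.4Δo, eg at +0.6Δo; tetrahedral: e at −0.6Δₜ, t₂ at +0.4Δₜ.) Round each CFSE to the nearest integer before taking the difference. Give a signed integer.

Group 10 minus oxidation state +2 gives a d⁸ configuration for Ni²⁺.
In an octahedral site d⁸ (HS) is t₂g⁶ eg², giving CFSE(oct) = -1.2Δo = -214 kJ/mol.
In a tetrahedral site the filling is e⁴ t₂⁴: CFSE(tet) = -0.8Δₜ = -0.8 × (4/9)(178) = -63 kJ/mol.
OSPE = -214 − (-63) = -151 kJ/mol.

-151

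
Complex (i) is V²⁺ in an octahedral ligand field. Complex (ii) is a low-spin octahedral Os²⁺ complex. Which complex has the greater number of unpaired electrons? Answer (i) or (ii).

(i): V sits in group 5; removing 2 electrons leaves V²⁺ with 5 − 2 = 3 d electrons; t₂g³ eg⁰ → 3 unpaired.
(ii): Os²⁺: group 8, so d-count = 8 − 2 = 6; t₂g⁶ eg⁰ → 0 unpaired.
So (i) has more unpaired electrons.

(i)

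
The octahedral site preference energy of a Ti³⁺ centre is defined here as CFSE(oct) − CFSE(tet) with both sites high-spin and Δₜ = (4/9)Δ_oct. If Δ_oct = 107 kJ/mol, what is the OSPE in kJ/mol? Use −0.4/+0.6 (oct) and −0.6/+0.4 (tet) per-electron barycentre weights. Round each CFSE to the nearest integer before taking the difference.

-14

Ti³⁺: group 4, so d-count = 4 − 3 = 1.
In an octahedral site d¹ (HS) is t₂g¹ eg⁰, giving CFSE(oct) = -0.4Δ_oct = -43 kJ/mol.
In a tetrahedral site the filling is e¹ t₂⁰: CFSE(tet) = -0.6Δₜ = -0.6 × (4/9)(107) = -29 kJ/mol.
OSPE = CFSE(oct) − CFSE(tet) = -43 − (-29) = -14 kJ/mol.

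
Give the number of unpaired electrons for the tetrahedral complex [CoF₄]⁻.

4

Each F⁻ contributes -1; 4 × (-1) = -4. With overall charge -1, Co is in the +3 oxidation state.
Co sits in group 9; removing 3 electrons leaves Co³⁺ with 9 − 3 = 6 d electrons.
With tetrahedral geometry the complex is necessarily high-spin.
Configuration: e³ t₂³, giving 4 unpaired electrons.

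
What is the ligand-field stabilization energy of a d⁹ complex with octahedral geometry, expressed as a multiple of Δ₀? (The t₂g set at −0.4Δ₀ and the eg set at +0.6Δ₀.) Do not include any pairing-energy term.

-0.6 Δ₀

Configuration: t₂g⁶ eg³.
CFSE = 6(-0.4Δ₀) + 3(0.6Δ₀) = -2.4Δ₀ + 1.8Δ₀ = -0.6Δ₀.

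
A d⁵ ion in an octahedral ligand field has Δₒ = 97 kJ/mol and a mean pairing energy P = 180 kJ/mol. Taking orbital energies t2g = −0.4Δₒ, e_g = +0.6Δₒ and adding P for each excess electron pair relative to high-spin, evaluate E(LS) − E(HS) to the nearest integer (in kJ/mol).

High-spin d⁵ fills as t2g^3 e_g^2 with CFSE 3(−0.4) + 2(+0.6) = 0.0Δₒ = 0 kJ/mol.
For low-spin the configuration is t2g^5 e_g^0: orbital energy -2.0 × 97 = -194 kJ/mol, and 2 additional pairs relative to high-spin add 360 kJ/mol, giving 166 kJ/mol.
Thus E(LS) − E(HS) = 166 kJ/mol.

166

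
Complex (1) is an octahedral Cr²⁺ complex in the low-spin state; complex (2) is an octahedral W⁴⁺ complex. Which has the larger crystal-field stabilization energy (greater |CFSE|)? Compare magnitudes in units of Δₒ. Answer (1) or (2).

(1)

(1): Cr²⁺: group 6, so d-count = 6 − 2 = 4; t₂g⁴ eg⁰, CFSE = -1.6Δₒ.
(2): W is in group 6, so W⁴⁺ is d² (6 − 4 = 2); t2g^2 e_g^0, CFSE = -0.8Δₒ.
So (1) has the larger |CFSE|.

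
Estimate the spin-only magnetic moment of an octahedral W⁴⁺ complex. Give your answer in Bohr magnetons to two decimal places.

W is in group 6, so W⁴⁺ is d² (6 − 4 = 2).
Configuration: t₂g² eg⁰ → 2 unpaired electrons.
μ(spin-only) = √[2(2+2)] = √8 ≈ 2.83 Bohr magnetons.

2.83 Bohr magnetons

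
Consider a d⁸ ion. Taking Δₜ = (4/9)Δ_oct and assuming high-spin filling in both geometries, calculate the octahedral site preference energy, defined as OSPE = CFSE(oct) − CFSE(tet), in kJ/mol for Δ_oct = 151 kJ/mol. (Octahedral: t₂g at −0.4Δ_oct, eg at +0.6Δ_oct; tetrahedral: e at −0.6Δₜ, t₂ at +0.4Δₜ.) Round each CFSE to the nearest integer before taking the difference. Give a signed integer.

In an octahedral site d⁸ (HS) is t₂g⁶ eg², giving CFSE(oct) = -1.2Δ_oct = -181 kJ/mol.
In a tetrahedral site the filling is e⁴ t₂⁴: CFSE(tet) = -0.8Δₜ = -0.8 × (4/9)(151) = -54 kJ/mol.
Subtracting, OSPE = -181 − (-54) = -127 kJ/mol.

-127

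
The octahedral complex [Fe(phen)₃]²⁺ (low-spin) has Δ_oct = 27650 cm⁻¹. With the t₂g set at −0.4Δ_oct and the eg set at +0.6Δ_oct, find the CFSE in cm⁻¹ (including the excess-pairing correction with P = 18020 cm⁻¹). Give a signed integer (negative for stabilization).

-30320

phen is neutral, so the +2 overall charge sits on Fe: oxidation state +2.
Fe is in group 8, so Fe²⁺ is d⁶ (8 − 2 = 6).
Configuration: t₂g⁶ eg⁰.
Orbital CFSE = 6(-0.4) + 0(0.6) = -2.4Δ_oct = -2.4 × 27650 = -66360 cm⁻¹.
Pairing penalty: 3 pairs vs 1 in the high-spin reference → 2 extra × P = 36040 cm⁻¹.
Overall CFSE = -66360 + 36040 = -30320 cm⁻¹.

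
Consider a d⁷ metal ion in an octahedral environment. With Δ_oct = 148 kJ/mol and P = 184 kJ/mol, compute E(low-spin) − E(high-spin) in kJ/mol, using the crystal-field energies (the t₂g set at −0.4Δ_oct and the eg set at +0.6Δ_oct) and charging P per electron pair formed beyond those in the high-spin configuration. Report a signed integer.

36

High-spin: t₂g⁵ eg², CFSE = -0.8Δ_oct = -118 kJ/mol.
Low-spin: t₂g⁶ eg¹, orbital CFSE = -1.8Δ_oct = -266 kJ/mol; plus 1 excess pair × P = +184 kJ/mol; total -82 kJ/mol.
The difference is -82 − (-118) = 36 kJ/mol, so high-spin lies lower.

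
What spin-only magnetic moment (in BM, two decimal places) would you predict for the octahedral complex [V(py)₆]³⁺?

2.83 BM

py is neutral, so the +3 overall charge sits on V: oxidation state +3.
V is in group 5, so V³⁺ is d² (5 − 3 = 2).
For octahedral d² the high- and low-spin configurations coincide.
Configuration: t₂g² eg⁰ → 2 unpaired electrons.
μ(spin-only) = √[2(2+2)] = √8 ≈ 2.83 BM.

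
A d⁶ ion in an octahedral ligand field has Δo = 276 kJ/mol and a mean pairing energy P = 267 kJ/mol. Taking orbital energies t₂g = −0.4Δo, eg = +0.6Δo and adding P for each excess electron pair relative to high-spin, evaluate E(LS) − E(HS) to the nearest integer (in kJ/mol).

-18

In the high-spin limit (t₂g⁴ eg²) the orbital term is -0.4Δo = -110 kJ/mol, with no excess pairing.
For low-spin the configuration is t₂g⁶ eg⁰: orbital energy -2.4 × 276 = -662 kJ/mol, and 2 additional pairs relative to high-spin add 534 kJ/mol, giving -128 kJ/mol.
The difference is -128 − (-110) = -18 kJ/mol, so low-spin lies lower.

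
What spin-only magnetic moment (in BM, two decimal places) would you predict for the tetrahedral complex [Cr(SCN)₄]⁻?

Each SCN⁻ contributes -1; 4 × (-1) = -4. With overall charge -1, Cr is in the +3 oxidation state.
Cr³⁺: group 6, so d-count = 6 − 3 = 3.
Tetrahedral fields are weak (Δₜ ≈ 4/9 Δₒ), so electrons fill high-spin.
Configuration: e^2 t2^1 → 3 unpaired electrons.
μ(spin-only) = √[3(3+2)] = √15 ≈ 3.87 BM.

3.87 BM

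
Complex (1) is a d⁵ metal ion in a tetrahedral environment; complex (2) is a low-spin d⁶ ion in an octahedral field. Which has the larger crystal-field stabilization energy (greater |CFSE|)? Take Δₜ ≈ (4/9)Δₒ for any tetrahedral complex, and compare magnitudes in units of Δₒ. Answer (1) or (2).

(1): With tetrahedral geometry the complex is necessarily high-spin; e^2 t2^3, CFSE = 0.0Δₜ ≈ 0.00Δₒ.
(2): t₂g⁶ eg⁰, CFSE = -2.4Δₒ.
So (2) has the larger |CFSE|.

(2)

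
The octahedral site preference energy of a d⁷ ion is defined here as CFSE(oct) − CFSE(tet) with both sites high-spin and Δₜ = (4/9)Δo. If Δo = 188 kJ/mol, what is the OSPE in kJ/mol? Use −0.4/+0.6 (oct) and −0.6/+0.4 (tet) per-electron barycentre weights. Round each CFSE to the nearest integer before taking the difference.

-50

In an octahedral site d⁷ (HS) is t₂g⁵ eg², giving CFSE(oct) = -0.8Δo = -150 kJ/mol.
Tetrahedral: e⁴ t₂³, CFSE = 4(−0.6) + 3(+0.4) = -1.2Δₜ = -1.2 × (4/9) × 188 = -100 kJ/mol.
OSPE = CFSE(oct) − CFSE(tet) = -150 − (-100) = -50 kJ/mol.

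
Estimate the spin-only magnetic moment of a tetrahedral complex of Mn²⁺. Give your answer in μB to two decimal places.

5.92 μB

Mn sits in group 7; removing 2 electrons leaves Mn²⁺ with 7 − 2 = 5 d electrons.
With tetrahedral geometry the complex is necessarily high-spin.
Configuration: e² t₂³ → 5 unpaired electrons.
μ(spin-only) = √[5(5+2)] = √35 ≈ 5.92 μB.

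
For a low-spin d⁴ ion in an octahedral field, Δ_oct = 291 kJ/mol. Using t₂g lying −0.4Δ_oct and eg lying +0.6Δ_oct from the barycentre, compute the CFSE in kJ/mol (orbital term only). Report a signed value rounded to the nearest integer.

Configuration: t₂g⁴ eg⁰.
The orbital stabilization is -1.6Δ_oct = -1.6 × 291 = -466 kJ/mol.

-466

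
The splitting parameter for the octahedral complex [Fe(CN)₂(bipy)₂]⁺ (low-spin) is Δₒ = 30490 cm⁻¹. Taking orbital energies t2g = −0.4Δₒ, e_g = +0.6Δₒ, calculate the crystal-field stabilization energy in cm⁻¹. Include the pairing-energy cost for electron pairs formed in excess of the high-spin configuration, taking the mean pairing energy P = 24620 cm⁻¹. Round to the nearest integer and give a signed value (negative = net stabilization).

Ligand charges: 2×(-1) from CN⁻ and 2×(+0) from bipy sum to -2; with overall charge +1, Fe is +3.
Fe³⁺: group 8, so d-count = 8 − 3 = 5.
Electron filling gives t2g^5 e_g^0.
The orbital stabilization is -2.0Δₒ = -2.0 × 30490 = -60980 cm⁻¹.
Pairing penalty: 2 pairs vs 0 in the high-spin reference → 2 extra × P = 49240 cm⁻¹.
Overall CFSE = -60980 + 49240 = -11740 cm⁻¹.

-11740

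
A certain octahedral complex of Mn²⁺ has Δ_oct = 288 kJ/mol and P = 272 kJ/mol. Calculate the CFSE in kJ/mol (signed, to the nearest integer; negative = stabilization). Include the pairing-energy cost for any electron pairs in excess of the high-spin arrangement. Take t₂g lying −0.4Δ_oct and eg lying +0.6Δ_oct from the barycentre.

Group 7 minus oxidation state +2 gives a d⁵ configuration for Mn²⁺.
Since Δ_oct = 288 kJ/mol > P = 272 kJ/mol, the complex adopts the low-spin configuration.
Configuration: t₂g⁵ eg⁰.
Orbital CFSE = -2.0Δ_oct = -2.0 × 288 = -576 kJ/mol.
Excess pairs vs high-spin: 2 − 0 = 2; pairing cost = +544 kJ/mol.
Net CFSE = -576 + 544 = -32 kJ/mol.

-32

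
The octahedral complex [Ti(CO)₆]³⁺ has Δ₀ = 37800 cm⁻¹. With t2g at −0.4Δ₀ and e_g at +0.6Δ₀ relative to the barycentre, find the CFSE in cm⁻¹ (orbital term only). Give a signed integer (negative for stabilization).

-15120

CO is neutral, so the +3 overall charge sits on Ti: oxidation state +3.
Ti is in group 4, so Ti³⁺ is d¹ (4 − 3 = 1).
For octahedral d¹ the high- and low-spin configurations coincide.
Electron filling gives t2g^1 e_g^0.
Orbital CFSE = 1(-0.4) + 0(0.6) = -0.4Δ₀ = -0.4 × 37800 = -15120 cm⁻¹.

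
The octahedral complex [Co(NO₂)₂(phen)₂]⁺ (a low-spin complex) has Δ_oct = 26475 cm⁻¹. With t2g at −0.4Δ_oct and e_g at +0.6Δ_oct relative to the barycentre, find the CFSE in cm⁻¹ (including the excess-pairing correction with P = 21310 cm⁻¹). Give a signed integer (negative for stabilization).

-20920

Ligand charges: 2×(-1) from NO₂⁻ and 2×(+0) from phen sum to -2; with overall charge +1, Co is +3.
Group 9 minus oxidation state +3 gives a d⁶ configuration for Co³⁺.
Electron filling gives t2g^6 e_g^0.
Orbital CFSE = 6(-0.4) + 0(0.6) = -2.4Δ_oct = -2.4 × 26475 = -63540 cm⁻¹.
High-spin d⁶ would be t2g^4 e_g^2 with 1 pair; low-spin has 3, so 2 excess pairs cost +2P = +42620 cm⁻¹.
Net CFSE = -63540 + 42620 = -20920 cm⁻¹.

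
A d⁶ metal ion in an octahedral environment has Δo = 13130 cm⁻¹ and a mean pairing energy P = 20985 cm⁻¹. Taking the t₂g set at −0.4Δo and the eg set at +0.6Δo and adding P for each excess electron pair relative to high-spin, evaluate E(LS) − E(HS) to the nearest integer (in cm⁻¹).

High-spin d⁶ fills as t₂g⁴ eg² with CFSE 4(−0.4) + 2(+0.6) = -0.4Δo = -5252 cm⁻¹.
Low-spin t₂g⁶ eg⁰ gives -2.4Δo = -31512 cm⁻¹, but forming 2 extra pairs costs 2P = 41970 cm⁻¹, so E(LS) = -31512 + 41970 = 10458 cm⁻¹.
E(LS) − E(HS) = 10458 − (-5252) = 15710 cm⁻¹.

15710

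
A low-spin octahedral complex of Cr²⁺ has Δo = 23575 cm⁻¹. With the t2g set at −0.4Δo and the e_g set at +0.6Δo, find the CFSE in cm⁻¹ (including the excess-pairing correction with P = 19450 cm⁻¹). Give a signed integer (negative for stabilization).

Group 6 minus oxidation state +2 gives a d⁴ configuration for Cr²⁺.
The d⁴ electrons fill as t2g^4 e_g^0.
CFSE(orbital) = 4×(-0.4Δo) + 0×(0.6Δo) = -1.6Δo; with Δo = 23575 cm⁻¹ that is -37720 cm⁻¹.
High-spin d⁴ would be t2g^3 e_g^1 with 0 pairs; low-spin has 1, so 1 excess pair costs +1P = +19450 cm⁻¹.
Overall CFSE = -37720 + 19450 = -18270 cm⁻¹.

-18270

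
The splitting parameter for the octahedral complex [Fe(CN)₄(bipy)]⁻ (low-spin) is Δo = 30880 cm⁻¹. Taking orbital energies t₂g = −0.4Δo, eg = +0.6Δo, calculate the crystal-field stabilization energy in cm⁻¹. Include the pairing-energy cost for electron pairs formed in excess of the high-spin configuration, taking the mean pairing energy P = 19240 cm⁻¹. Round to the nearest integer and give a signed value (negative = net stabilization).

-23280

Ligand charges: 4×(-1) from CN⁻ and 1×(+0) from bipy sum to -4; with overall charge -1, Fe is +3.
Fe is in group 8, so Fe³⁺ is d⁵ (8 − 3 = 5).
The d⁵ electrons fill as t₂g⁵ eg⁰.
CFSE(orbital) = 5×(-0.4Δo) + 0×(0.6Δo) = -2.0Δo; with Δo = 30880 cm⁻¹ that is -61760 cm⁻¹.
High-spin d⁵ would be t₂g³ eg² with 0 pairs; low-spin has 2, so 2 excess pairs cost +2P = +38480 cm⁻¹.
Net CFSE = -61760 + 38480 = -23280 cm⁻¹.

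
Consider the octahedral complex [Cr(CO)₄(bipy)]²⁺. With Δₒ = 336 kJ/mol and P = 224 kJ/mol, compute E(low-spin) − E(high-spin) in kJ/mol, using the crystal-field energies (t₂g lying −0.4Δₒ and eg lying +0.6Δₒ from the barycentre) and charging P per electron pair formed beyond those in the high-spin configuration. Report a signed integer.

Ligand charges: 4×(+0) from CO and 1×(+0) from bipy sum to +0; with overall charge +2, Cr is +2.
Group 6 minus oxidation state +2 gives a d⁴ configuration for Cr²⁺.
High-spin: t₂g³ eg¹, CFSE = -0.6Δₒ = -202 kJ/mol.
Low-spin: t₂g⁴ eg⁰, orbital CFSE = -1.6Δₒ = -538 kJ/mol; plus 1 excess pair × P = +224 kJ/mol; total -314 kJ/mol.
Thus E(LS) − E(HS) = -112 kJ/mol.

-112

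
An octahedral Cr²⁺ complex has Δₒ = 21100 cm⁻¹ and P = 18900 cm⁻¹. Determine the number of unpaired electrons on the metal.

2

Cr²⁺: group 6, so d-count = 6 − 2 = 4.
Here Δₒ > P (21100 > 18900), so the low-spin state is favoured.
That gives t₂g⁴ eg⁰.
Unpaired electrons: 2.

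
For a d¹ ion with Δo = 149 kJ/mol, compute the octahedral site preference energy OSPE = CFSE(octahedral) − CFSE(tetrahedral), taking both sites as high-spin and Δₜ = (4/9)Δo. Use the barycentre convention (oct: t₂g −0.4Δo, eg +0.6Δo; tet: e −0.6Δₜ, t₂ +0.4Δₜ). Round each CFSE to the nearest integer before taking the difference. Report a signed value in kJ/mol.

Octahedral high-spin t2g^1 e_g^0: CFSE = -0.4 × 149 = -60 kJ/mol.
In a tetrahedral site the filling is e^1 t2^0: CFSE(tet) = -0.6Δₜ = -0.6 × (4/9)(149) = -40 kJ/mol.
OSPE = -60 − (-40) = -20 kJ/mol.

-20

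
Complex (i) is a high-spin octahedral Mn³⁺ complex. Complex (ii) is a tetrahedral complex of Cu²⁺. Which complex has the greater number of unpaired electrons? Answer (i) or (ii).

(i)

(i): Group 7 minus oxidation state +3 gives a d⁴ configuration for Mn³⁺; t₂g³ eg¹ → 4 unpaired.
(ii): Cu sits in group 11; removing 2 electrons leaves Cu²⁺ with 11 − 2 = 9 d electrons; Tetrahedral splitting is small, so the complex is high-spin; e^4 t2^5 → 1 unpaired.
So (i) has more unpaired electrons.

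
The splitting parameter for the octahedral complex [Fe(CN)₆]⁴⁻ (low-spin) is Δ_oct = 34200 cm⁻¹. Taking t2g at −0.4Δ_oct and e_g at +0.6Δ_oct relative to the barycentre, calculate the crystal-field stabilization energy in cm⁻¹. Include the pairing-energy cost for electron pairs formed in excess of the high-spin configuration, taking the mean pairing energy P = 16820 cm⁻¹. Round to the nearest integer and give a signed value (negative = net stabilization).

-48440

Each CN⁻ contributes -1; 6 × (-1) = -6. With overall charge -4, Fe is in the +2 oxidation state.
Group 8 minus oxidation state +2 gives a d⁶ configuration for Fe²⁺.
Configuration: t2g^6 e_g^0.
CFSE(orbital) = 6×(-0.4Δ_oct) + 0×(0.6Δ_oct) = -2.4Δ_oct; with Δ_oct = 34200 cm⁻¹ that is -82080 cm⁻¹.
High-spin d⁶ would be t2g^4 e_g^2 with 1 pair; low-spin has 3, so 2 excess pairs cost +2P = +33640 cm⁻¹.
Net CFSE = -82080 + 33640 = -48440 cm⁻¹.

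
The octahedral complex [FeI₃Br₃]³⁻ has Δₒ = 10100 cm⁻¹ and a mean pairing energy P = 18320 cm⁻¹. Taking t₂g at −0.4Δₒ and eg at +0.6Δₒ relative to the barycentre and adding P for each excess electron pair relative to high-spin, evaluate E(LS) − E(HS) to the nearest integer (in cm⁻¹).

16440

Ligand charges: 3×(-1) from I⁻ and 3×(-1) from Br⁻ sum to -6; with overall charge -3, Fe is +3.
Group 8 minus oxidation state +3 gives a d⁵ configuration for Fe³⁺.
High-spin d⁵ fills as t₂g³ eg² with CFSE 3(−0.4) + 2(+0.6) = 0.0Δₒ = 0 cm⁻¹.
Low-spin: t₂g⁵ eg⁰, orbital CFSE = -2.0Δₒ = -20200 cm⁻¹; plus 2 excess pairs × P = +36640 cm⁻¹; total 16440 cm⁻¹.
E(LS) − E(HS) = 16440 − (0) = 16440 cm⁻¹.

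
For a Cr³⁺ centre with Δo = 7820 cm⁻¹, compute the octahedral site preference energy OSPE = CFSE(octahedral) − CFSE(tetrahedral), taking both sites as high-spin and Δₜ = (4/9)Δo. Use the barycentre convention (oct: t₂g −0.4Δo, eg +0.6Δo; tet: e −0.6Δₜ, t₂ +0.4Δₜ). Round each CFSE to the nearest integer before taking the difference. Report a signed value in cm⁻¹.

-6604

Cr³⁺: group 6, so d-count = 6 − 3 = 3.
Octahedral high-spin t2g^3 e_g^0: CFSE = -1.2 × 7820 = -9384 cm⁻¹.
Tetrahedral: e^2 t2^1, CFSE = 2(−0.6) + 1(+0.4) = -0.8Δₜ = -0.8 × (4/9) × 7820 = -2780 cm⁻¹.
OSPE = CFSE(oct) − CFSE(tet) = -9384 − (-2780) = -6604 cm⁻¹.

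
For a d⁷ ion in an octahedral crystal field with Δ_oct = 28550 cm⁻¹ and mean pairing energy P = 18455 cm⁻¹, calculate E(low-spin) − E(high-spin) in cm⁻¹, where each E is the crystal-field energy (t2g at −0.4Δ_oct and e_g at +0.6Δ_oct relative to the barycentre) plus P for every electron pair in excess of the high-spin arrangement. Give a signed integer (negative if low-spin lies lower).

High-spin: t2g^5 e_g^2, CFSE = -0.8Δ_oct = -22840 cm⁻¹.
Low-spin t2g^6 e_g^1 gives -1.8Δ_oct = -51390 cm⁻¹, but forming 1 extra pair costs 1P = 18455 cm⁻¹, so E(LS) = -51390 + 18455 = -32935 cm⁻¹.
The difference is -32935 − (-22840) = -10095 cm⁻¹, so low-spin lies lower.

-10095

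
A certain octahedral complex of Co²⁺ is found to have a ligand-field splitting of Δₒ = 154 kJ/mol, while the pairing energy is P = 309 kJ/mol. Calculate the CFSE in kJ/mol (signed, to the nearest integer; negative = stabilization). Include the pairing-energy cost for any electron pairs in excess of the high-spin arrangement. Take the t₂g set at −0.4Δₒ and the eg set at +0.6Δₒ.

-123

Co sits in group 9; removing 2 electrons leaves Co²⁺ with 9 − 2 = 7 d electrons.
Δₒ < P, so pairing is avoided: the ground state is high-spin.
That gives t₂g⁵ eg².
Orbital CFSE = -0.8Δₒ = -0.8 × 154 = -123 kJ/mol.
High-spin has no excess pairs, so no pairing correction applies.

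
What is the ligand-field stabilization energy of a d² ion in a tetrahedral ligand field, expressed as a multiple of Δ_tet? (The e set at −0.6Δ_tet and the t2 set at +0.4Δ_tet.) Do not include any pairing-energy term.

-1.2 Δ_tet

With tetrahedral geometry the complex is necessarily high-spin.
Configuration: e^2 t2^0.
CFSE = 2(-0.6Δ_tet) + 0(0.4Δ_tet) = -1.2Δ_tet + 0.0Δ_tet = -1.2Δ_tet.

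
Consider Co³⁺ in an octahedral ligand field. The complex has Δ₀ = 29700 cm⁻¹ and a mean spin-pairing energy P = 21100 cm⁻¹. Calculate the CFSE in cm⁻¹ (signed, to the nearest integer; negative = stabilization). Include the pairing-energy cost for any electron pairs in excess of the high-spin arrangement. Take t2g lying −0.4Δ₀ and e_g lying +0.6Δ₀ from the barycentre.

-29080

Co is in group 9, so Co³⁺ is d⁶ (9 − 3 = 6).
Here Δ₀ > P (29700 > 21100), so the low-spin state is favoured.
That gives t2g^6 e_g^0.
Orbital CFSE = -2.4Δ₀ = -2.4 × 29700 = -71280 cm⁻¹.
Excess pairs vs high-spin: 3 − 1 = 2; pairing cost = +42200 cm⁻¹.
Net CFSE = -71280 + 42200 = -29080 cm⁻¹.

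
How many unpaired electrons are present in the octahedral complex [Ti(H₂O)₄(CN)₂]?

2

Ligand charges: 4×(+0) from H₂O and 2×(-1) from CN⁻ sum to -2; with overall charge +0, Ti is +2.
Ti is in group 4, so Ti²⁺ is d² (4 − 2 = 2).
Configuration: t2g^2 e_g^0, giving 2 unpaired electrons.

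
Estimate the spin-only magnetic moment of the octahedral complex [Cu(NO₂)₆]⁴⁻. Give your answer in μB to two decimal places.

Each NO₂⁻ contributes -1; 6 × (-1) = -6. With overall charge -4, Cu is in the +2 oxidation state.
Cu²⁺: group 11, so d-count = 11 − 2 = 9.
Configuration: t₂g⁶ eg³ → 1 unpaired electron.
μ(spin-only) = √[1(1+2)] = √3 ≈ 1.73 μB.

1.73 μB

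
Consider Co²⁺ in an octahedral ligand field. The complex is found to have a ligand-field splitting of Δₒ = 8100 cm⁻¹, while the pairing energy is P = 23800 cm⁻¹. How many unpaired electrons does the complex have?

Co sits in group 9; removing 2 electrons leaves Co²⁺ with 9 − 2 = 7 d electrons.
With Δₒ < P the complex is high-spin.
That gives t₂g⁵ eg².
Unpaired electrons: 3.

3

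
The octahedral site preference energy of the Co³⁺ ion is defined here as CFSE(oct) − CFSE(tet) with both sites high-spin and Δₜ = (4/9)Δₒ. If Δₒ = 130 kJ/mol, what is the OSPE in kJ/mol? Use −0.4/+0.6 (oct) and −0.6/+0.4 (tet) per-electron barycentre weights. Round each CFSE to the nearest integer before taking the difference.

-17

Group 9 minus oxidation state +3 gives a d⁶ configuration for Co³⁺.
Octahedral (high-spin): t₂g⁴ eg², CFSE = 4(−0.4) + 2(+0.6) = -0.4Δₒ = -0.4 × 130 = -52 kJ/mol.
Tetrahedral e³ t₂³ gives -0.6Δₜ = -0.6 × (4/9) × 130 = -35 kJ/mol.
OSPE = CFSE(oct) − CFSE(tet) = -52 − (-35) = -17 kJ/mol.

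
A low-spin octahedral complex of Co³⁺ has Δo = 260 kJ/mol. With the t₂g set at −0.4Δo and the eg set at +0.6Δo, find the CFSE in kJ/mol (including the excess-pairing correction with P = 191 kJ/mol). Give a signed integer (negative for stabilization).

-242

Co³⁺: group 9, so d-count = 9 − 3 = 6.
Electron filling gives t₂g⁶ eg⁰.
The orbital stabilization is -2.4Δo = -2.4 × 260 = -624 kJ/mol.
High-spin d⁶ would be t₂g⁴ eg² with 1 pair; low-spin has 3, so 2 excess pairs cost +2P = +382 kJ/mol.
Net CFSE = -624 + 382 = -242 kJ/mol.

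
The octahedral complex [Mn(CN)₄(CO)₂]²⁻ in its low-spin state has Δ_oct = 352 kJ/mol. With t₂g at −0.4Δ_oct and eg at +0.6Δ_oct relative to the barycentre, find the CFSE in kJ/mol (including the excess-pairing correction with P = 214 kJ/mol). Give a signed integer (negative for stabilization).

-276

Ligand charges: 4×(-1) from CN⁻ and 2×(+0) from CO sum to -4; with overall charge -2, Mn is +2.
Mn²⁺: group 7, so d-count = 7 − 2 = 5.
Configuration: t₂g⁵ eg⁰.
CFSE(orbital) = 5×(-0.4Δ_oct) + 0×(0.6Δ_oct) = -2.0Δ_oct; with Δ_oct = 352 kJ/mol that is -704 kJ/mol.
Relative to high-spin t₂g³ eg² (0 paired), the low-spin configuration has 2 additional pairs, contributing +2 × 214 = +428 kJ/mol.
Overall CFSE = -704 + 428 = -276 kJ/mol.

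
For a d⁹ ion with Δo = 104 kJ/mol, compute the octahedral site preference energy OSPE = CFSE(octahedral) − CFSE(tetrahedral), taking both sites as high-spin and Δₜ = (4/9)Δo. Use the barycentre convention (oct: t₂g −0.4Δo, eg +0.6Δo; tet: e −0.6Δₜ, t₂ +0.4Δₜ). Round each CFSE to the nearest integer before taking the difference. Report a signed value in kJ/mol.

Octahedral high-spin t₂g⁶ eg³: CFSE = -0.6 × 104 = -62 kJ/mol.
In a tetrahedral site the filling is e⁴ t₂⁵: CFSE(tet) = -0.4Δₜ = -0.4 × (4/9)(104) = -18 kJ/mol.
OSPE = CFSE(oct) − CFSE(tet) = -62 − (-18) = -44 kJ/mol.

-44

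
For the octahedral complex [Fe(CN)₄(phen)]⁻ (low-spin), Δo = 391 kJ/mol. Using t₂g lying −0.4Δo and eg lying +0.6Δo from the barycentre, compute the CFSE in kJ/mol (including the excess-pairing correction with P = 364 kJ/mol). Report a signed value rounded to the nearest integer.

-54

Ligand charges: 4×(-1) from CN⁻ and 1×(+0) from phen sum to -4; with overall charge -1, Fe is +3.
Fe is in group 8, so Fe³⁺ is d⁵ (8 − 3 = 5).
Electron filling gives t₂g⁵ eg⁰.
Orbital CFSE = 5(-0.4) + 0(0.6) = -2.0Δo = -2.0 × 391 = -782 kJ/mol.
Relative to high-spin t₂g³ eg² (0 paired), the low-spin configuration has 2 additional pairs, contributing +2 × 364 = +728 kJ/mol.
Overall CFSE = -782 + 728 = -54 kJ/mol.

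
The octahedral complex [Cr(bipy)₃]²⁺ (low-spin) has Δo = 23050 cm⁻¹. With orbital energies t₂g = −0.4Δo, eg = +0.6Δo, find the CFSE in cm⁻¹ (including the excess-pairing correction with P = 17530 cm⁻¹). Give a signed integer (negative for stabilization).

-19350

bipy is neutral, so the +2 overall charge sits on Cr: oxidation state +2.
Cr²⁺: group 6, so d-count = 6 − 2 = 4.
Configuration: t₂g⁴ eg⁰.
The orbital stabilization is -1.6Δo = -1.6 × 23050 = -36880 cm⁻¹.
Pairing penalty: 1 pair vs 0 in the high-spin reference → 1 extra × P = 17530 cm⁻¹.
Net CFSE = -36880 + 17530 = -19350 cm⁻¹.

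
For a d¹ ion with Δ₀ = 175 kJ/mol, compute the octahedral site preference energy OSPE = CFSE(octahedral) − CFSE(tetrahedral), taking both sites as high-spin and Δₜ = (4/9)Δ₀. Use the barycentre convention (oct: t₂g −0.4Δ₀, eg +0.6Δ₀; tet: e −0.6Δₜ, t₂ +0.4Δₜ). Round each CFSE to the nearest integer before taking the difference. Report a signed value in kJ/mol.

-23

In an octahedral site d¹ (HS) is t₂g¹ eg⁰, giving CFSE(oct) = -0.4Δ₀ = -70 kJ/mol.
Tetrahedral: e¹ t₂⁰, CFSE = 1(−0.6) + 0(+0.4) = -0.6Δₜ = -0.6 × (4/9) × 175 = -47 kJ/mol.
OSPE = CFSE(oct) − CFSE(tet) = -70 − (-47) = -23 kJ/mol.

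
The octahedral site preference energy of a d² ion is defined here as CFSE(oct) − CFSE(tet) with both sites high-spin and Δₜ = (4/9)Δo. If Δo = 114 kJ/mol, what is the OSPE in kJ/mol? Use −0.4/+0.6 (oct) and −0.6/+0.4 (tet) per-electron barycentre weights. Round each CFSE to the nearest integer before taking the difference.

Octahedral (high-spin): t₂g² eg⁰, CFSE = 2(−0.4) + 0(+0.6) = -0.8Δo = -0.8 × 114 = -91 kJ/mol.
Tetrahedral: e² t₂⁰, CFSE = 2(−0.6) + 0(+0.4) = -1.2Δₜ = -1.2 × (4/9) × 114 = -61 kJ/mol.
Subtracting, OSPE = -91 − (-61) = -30 kJ/mol.

-30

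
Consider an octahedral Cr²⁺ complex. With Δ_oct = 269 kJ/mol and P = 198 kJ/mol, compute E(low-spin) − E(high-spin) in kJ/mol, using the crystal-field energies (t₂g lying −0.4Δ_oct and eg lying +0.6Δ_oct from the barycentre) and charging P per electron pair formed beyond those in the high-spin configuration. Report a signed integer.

-71

Group 6 minus oxidation state +2 gives a d⁴ configuration for Cr²⁺.
In the high-spin limit (t₂g³ eg¹) the orbital term is -0.6Δ_oct = -161 kJ/mol, with no excess pairing.
For low-spin the configuration is t₂g⁴ eg⁰: orbital energy -1.6 × 269 = -430 kJ/mol, and 1 additional pair relative to high-spin adds 198 kJ/mol, giving -232 kJ/mol.
Thus E(LS) − E(HS) = -71 kJ/mol.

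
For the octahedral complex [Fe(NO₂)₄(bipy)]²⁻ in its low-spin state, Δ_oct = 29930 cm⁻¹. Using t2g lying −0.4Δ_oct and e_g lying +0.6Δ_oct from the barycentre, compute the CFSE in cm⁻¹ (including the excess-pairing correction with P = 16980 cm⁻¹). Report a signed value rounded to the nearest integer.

Ligand charges: 4×(-1) from NO₂⁻ and 1×(+0) from bipy sum to -4; with overall charge -2, Fe is +2.
Fe is in group 8, so Fe²⁺ is d⁶ (8 − 2 = 6).
Electron filling gives t2g^6 e_g^0.
The orbital stabilization is -2.4Δ_oct = -2.4 × 29930 = -71832 cm⁻¹.
High-spin d⁶ would be t2g^4 e_g^2 with 1 pair; low-spin has 3, so 2 excess pairs cost +2P = +33960 cm⁻¹.
Overall CFSE = -71832 + 33960 = -37872 cm⁻¹.

-37872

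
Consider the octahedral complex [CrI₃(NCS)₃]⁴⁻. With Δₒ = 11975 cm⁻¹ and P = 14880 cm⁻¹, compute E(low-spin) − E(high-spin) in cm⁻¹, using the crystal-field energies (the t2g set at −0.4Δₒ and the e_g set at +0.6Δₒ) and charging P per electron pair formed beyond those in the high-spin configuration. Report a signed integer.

2905

Ligand charges: 3×(-1) from I⁻ and 3×(-1) from NCS⁻ sum to -6; with overall charge -4, Cr is +2.
Cr is in group 6, so Cr²⁺ is d⁴ (6 − 2 = 4).
High-spin d⁴ fills as t2g^3 e_g^1 with CFSE 3(−0.4) + 1(+0.6) = -0.6Δₒ = -7185 cm⁻¹.
Low-spin: t2g^4 e_g^0, orbital CFSE = -1.6Δₒ = -19160 cm⁻¹; plus 1 excess pair × P = +14880 cm⁻¹; total -4280 cm⁻¹.
Thus E(LS) − E(HS) = 2905 cm⁻¹.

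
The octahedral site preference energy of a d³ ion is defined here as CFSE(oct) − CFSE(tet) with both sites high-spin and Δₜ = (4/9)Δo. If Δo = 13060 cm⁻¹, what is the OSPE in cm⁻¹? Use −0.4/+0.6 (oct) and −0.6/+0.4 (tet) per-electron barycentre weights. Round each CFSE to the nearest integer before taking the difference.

-11028

In an octahedral site d³ (HS) is t₂g³ eg⁰, giving CFSE(oct) = -1.2Δo = -15672 cm⁻¹.
In a tetrahedral site the filling is e² t₂¹: CFSE(tet) = -0.8Δₜ = -0.8 × (4/9)(13060) = -4644 cm⁻¹.
Subtracting, OSPE = -15672 − (-4644) = -11028 cm⁻¹.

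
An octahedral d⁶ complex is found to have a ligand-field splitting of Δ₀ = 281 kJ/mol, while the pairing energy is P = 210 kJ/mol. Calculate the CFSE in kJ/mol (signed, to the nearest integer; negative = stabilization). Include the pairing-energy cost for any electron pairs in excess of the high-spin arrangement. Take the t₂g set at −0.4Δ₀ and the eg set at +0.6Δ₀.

-254

With Δ₀ > P the complex is low-spin.
That gives t₂g⁶ eg⁰.
Orbital CFSE = -2.4Δ₀ = -2.4 × 281 = -674 kJ/mol.
Excess pairs vs high-spin: 3 − 1 = 2; pairing cost = +420 kJ/mol.
Net CFSE = -674 + 420 = -254 kJ/mol.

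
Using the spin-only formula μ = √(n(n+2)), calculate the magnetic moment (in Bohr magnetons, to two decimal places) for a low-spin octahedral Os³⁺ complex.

Os is in group 8, so Os³⁺ is d⁵ (8 − 3 = 5).
Configuration: t₂g⁵ eg⁰ → 1 unpaired electron.
μ(spin-only) = √[1(1+2)] = √3 ≈ 1.73 Bohr magnetons.

1.73 Bohr magnetons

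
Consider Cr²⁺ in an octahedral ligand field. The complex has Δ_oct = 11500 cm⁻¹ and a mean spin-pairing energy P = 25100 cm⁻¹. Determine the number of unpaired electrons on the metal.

Cr sits in group 6; removing 2 electrons leaves Cr²⁺ with 6 − 2 = 4 d electrons.
With Δ_oct < P the complex is high-spin.
Filling d⁴ accordingly: t2g^3 e_g^1.
Unpaired electrons: 4.

4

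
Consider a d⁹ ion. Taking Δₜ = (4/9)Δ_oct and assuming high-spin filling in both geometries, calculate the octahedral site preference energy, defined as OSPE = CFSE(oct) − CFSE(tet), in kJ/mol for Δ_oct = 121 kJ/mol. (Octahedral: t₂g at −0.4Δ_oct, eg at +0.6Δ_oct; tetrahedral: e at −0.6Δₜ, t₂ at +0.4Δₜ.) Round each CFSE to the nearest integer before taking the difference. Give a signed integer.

In an octahedral site d⁹ (HS) is t₂g⁶ eg³, giving CFSE(oct) = -0.6Δ_oct = -73 kJ/mol.
Tetrahedral e⁴ t₂⁵ gives -0.4Δₜ = -0.4 × (4/9) × 121 = -22 kJ/mol.
OSPE = -73 − (-22) = -51 kJ/mol.

-51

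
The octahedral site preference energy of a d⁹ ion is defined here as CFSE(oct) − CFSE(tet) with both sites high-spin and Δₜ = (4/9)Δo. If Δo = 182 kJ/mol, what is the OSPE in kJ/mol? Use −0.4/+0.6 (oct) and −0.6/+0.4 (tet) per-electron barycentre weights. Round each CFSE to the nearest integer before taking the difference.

Octahedral (high-spin): t₂g⁶ eg³, CFSE = 6(−0.4) + 3(+0.6) = -0.6Δo = -0.6 × 182 = -109 kJ/mol.
Tetrahedral: e⁴ t₂⁵, CFSE = 4(−0.6) + 5(+0.4) = -0.4Δₜ = -0.4 × (4/9) × 182 = -32 kJ/mol.
OSPE = -109 − (-32) = -77 kJ/mol.

-77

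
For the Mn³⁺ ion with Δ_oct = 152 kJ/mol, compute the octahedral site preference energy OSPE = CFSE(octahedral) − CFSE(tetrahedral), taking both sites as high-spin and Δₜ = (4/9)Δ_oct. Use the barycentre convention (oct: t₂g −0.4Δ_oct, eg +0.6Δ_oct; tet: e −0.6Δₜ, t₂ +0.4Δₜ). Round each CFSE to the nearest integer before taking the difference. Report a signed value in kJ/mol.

Mn sits in group 7; removing 3 electrons leaves Mn³⁺ with 7 − 3 = 4 d electrons.
In an octahedral site d⁴ (HS) is t2g^3 e_g^1, giving CFSE(oct) = -0.6Δ_oct = -91 kJ/mol.
In a tetrahedral site the filling is e^2 t2^2: CFSE(tet) = -0.4Δₜ = -0.4 × (4/9)(152) = -27 kJ/mol.
OSPE = -91 − (-27) = -64 kJ/mol.

-64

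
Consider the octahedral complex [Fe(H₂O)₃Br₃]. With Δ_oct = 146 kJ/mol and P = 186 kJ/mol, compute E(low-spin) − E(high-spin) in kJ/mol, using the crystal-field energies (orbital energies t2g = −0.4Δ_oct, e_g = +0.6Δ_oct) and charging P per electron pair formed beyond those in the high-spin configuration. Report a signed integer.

80

Ligand charges: 3×(+0) from H₂O and 3×(-1) from Br⁻ sum to -3; with overall charge +0, Fe is +3.
Group 8 minus oxidation state +3 gives a d⁵ configuration for Fe³⁺.
High-spin: t2g^3 e_g^2, CFSE = 0.0Δ_oct = 0 kJ/mol.
Low-spin: t2g^5 e_g^0, orbital CFSE = -2.0Δ_oct = -292 kJ/mol; plus 2 excess pairs × P = +372 kJ/mol; total 80 kJ/mol.
The difference is 80 − (0) = 80 kJ/mol, so high-spin lies lower.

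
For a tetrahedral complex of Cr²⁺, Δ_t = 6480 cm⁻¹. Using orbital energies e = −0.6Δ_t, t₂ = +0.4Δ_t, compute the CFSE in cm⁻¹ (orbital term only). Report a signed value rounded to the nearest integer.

-2592

Cr sits in group 6; removing 2 electrons leaves Cr²⁺ with 6 − 2 = 4 d electrons.
Tetrahedral fields are weak (Δₜ ≈ 4/9 Δₒ), so electrons fill high-spin.
The d⁴ electrons fill as e² t₂².
CFSE(orbital) = 2×(-0.6Δ_t) + 2×(0.4Δ_t) = -0.4Δ_t; with Δ_t = 6480 cm⁻¹ that is -2592 cm⁻¹.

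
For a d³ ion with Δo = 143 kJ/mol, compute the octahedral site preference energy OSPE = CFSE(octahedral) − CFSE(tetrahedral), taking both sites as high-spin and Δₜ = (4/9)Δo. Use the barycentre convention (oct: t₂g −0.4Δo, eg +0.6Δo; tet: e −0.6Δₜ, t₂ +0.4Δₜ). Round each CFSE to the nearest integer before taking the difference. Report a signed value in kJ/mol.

-121

Octahedral (high-spin): t2g^3 e_g^0, CFSE = 3(−0.4) + 0(+0.6) = -1.2Δo = -1.2 × 143 = -172 kJ/mol.
In a tetrahedral site the filling is e^2 t2^1: CFSE(tet) = -0.8Δₜ = -0.8 × (4/9)(143) = -51 kJ/mol.
OSPE = CFSE(oct) − CFSE(tet) = -172 − (-51) = -121 kJ/mol.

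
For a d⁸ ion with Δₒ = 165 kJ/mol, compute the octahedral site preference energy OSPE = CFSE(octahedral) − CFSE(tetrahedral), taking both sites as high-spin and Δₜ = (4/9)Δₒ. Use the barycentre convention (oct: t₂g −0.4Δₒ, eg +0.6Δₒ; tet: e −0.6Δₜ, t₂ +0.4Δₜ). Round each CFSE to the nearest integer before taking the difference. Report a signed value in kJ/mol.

Octahedral (high-spin): t2g^6 e_g^2, CFSE = 6(−0.4) + 2(+0.6) = -1.2Δₒ = -1.2 × 165 = -198 kJ/mol.
In a tetrahedral site the filling is e^4 t2^4: CFSE(tet) = -0.8Δₜ = -0.8 × (4/9)(165) = -59 kJ/mol.
OSPE = -198 − (-59) = -139 kJ/mol.

-139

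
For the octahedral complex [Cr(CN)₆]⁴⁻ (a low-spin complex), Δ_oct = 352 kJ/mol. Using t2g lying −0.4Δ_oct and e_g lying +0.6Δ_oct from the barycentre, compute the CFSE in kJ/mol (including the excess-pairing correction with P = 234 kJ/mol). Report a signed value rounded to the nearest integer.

Each CN⁻ contributes -1; 6 × (-1) = -6. With overall charge -4, Cr is in the +2 oxidation state.
Cr sits in group 6; removing 2 electrons leaves Cr²⁺ with 6 − 2 = 4 d electrons.
Configuration: t2g^4 e_g^0.
CFSE(orbital) = 4×(-0.4Δ_oct) + 0×(0.6Δ_oct) = -1.6Δ_oct; with Δ_oct = 352 kJ/mol that is -563 kJ/mol.
Pairing penalty: 1 pair vs 0 in the high-spin reference → 1 extra × P = 234 kJ/mol.
Combining: -563 + 234 = -329 kJ/mol.

-329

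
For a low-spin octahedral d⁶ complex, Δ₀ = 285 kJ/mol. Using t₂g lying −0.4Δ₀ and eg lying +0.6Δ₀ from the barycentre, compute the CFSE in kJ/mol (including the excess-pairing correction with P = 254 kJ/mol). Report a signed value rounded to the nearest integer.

-176

The d⁶ electrons fill as t₂g⁶ eg⁰.
CFSE(orbital) = 6×(-0.4Δ₀) + 0×(0.6Δ₀) = -2.4Δ₀; with Δ₀ = 285 kJ/mol that is -684 kJ/mol.
Relative to high-spin t₂g⁴ eg² (1 paired), the low-spin configuration has 2 additional pairs, contributing +2 × 254 = +508 kJ/mol.
Net CFSE = -684 + 508 = -176 kJ/mol.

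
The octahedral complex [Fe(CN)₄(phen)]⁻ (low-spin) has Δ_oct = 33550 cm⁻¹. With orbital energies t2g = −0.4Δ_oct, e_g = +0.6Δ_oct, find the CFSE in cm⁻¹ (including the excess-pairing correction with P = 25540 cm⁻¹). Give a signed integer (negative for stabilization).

Ligand charges: 4×(-1) from CN⁻ and 1×(+0) from phen sum to -4; with overall charge -1, Fe is +3.
Group 8 minus oxidation state +3 gives a d⁵ configuration for Fe³⁺.
Electron filling gives t2g^5 e_g^0.
Orbital CFSE = 5(-0.4) + 0(0.6) = -2.0Δ_oct = -2.0 × 33550 = -67100 cm⁻¹.
Pairing penalty: 2 pairs vs 0 in the high-spin reference → 2 extra × P = 51080 cm⁻¹.
Net CFSE = -67100 + 51080 = -16020 cm⁻¹.

-16020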